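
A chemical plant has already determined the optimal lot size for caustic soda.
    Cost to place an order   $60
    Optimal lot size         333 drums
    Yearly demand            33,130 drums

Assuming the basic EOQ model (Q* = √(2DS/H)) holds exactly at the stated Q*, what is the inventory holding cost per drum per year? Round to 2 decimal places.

From Q* = √(2DS/H) ⇒ Q*² = 2DS/H.
H = 2DS / Q² = 2 × 33,130 × 60 / 333² = 35.8521

$35.85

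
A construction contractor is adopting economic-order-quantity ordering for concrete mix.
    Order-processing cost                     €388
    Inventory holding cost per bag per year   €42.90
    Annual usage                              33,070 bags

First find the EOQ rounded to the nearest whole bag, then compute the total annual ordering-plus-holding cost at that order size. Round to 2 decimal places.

EOQ = √(2DS/H) = √(2 × 33,070 × 388 / 42.9)
    = √(598,189.28) ≈ 773.43 → Q = 773 bags
Ordering: D/Q × S = 33,070/773 × €388 = €16,599.17
Holding:  Q/2 × H = 773/2 × €42.9 = €16,580.85
Total = €16,599.17 + €16,580.85 = €33,180.02

€33,180.02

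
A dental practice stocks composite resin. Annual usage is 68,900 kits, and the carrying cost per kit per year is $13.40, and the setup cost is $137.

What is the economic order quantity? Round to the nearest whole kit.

1,187 kits

Q* = √(2·D·S / H) = √(2·68,900·137 / 13.4) = √1,408,850.7 ≈ 1,186.95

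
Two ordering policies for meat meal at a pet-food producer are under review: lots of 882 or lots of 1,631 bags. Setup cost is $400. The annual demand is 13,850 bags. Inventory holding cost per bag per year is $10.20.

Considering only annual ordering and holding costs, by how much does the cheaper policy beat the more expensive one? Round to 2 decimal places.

$935.41

TC(Q) = (D/Q)S + (Q/2)H
TC(882) = (13,850/882)×400 + (882/2)×10.2 = $10,779.38
TC(1,631) = (13,850/1,631)×400 + (1,631/2)×10.2 = $11,714.79
Cheaper: Q = 882.  Difference = $935.41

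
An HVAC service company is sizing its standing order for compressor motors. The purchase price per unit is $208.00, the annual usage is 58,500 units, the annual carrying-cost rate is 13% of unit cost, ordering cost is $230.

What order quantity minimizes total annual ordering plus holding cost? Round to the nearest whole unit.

998 units

Holding cost per unit per year: H = 13% × $208 = $27.0400
2DS/H = 2·58,500·230/27.04 = 995,192.31
EOQ = √995,192.31 ≈ 997.59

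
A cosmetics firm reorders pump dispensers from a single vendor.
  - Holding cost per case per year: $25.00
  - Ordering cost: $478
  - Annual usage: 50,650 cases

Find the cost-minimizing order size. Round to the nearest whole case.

1,392 cases

Q* = √(2·D·S / H) = √(2·50,650·478 / 25) = √1,936,856.0 ≈ 1,391.71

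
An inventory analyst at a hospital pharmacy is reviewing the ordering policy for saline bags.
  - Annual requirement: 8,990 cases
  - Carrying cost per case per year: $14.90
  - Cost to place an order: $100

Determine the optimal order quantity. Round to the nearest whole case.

347 cases

EOQ = √(2DS/H) = √(2 × 8,990 × 100 / 14.9)
    = √(120,671.14) ≈ 347.38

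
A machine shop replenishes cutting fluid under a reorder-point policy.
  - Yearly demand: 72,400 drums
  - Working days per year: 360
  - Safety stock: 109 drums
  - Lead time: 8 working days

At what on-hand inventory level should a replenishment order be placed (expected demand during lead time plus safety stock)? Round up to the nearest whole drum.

1,718 drums

Daily demand d = 72,400 / 360 = 201.111 drums/day
Demand during lead time = 201.111 × 8 = 1,608.89
Reorder point = 1,608.89 + 109 = 1,717.89 → round up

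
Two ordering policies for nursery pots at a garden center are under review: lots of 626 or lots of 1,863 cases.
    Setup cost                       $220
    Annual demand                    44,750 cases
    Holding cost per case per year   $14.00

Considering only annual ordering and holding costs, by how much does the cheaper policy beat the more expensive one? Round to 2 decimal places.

$1,783.35

Annual cost at Q: ordering D·S/Q plus holding Q·H/2.
TC(626) = (44,750/626)×220 + (626/2)×14 = $20,108.84
TC(1,863) = (44,750/1,863)×220 + (1,863/2)×14 = $18,325.49
Lots of 1,863 are cheaper by $1,783.35.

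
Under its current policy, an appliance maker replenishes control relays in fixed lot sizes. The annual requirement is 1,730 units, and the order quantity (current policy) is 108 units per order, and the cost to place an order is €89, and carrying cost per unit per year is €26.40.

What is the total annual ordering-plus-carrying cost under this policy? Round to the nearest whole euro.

€2,851

Ordering: D/Q × S = 1,730/108 × €89 = €1,425.65
Holding:  Q/2 × H = 108/2 × €26.4 = €1,425.60
Total = €1,425.65 + €1,425.60 = €2,851.25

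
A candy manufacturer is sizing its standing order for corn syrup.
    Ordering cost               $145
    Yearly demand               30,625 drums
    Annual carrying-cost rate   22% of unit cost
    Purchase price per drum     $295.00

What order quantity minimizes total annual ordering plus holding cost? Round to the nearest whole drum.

370 drums

Holding cost per drum per year: H = 22% × $295 = $64.9000
EOQ = √(2DS/H) = √(2 × 30,625 × 145 / 64.9)
    = √(136,845.15) ≈ 369.93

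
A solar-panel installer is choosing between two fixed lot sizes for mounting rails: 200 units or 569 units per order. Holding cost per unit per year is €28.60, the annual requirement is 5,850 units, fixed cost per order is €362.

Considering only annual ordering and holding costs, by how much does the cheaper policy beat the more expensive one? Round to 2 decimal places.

Annual cost at Q: ordering D·S/Q plus holding Q·H/2.
TC(200) = (5,850/200)×362 + (200/2)×28.6 = €13,448.50
TC(569) = (5,850/569)×362 + (569/2)×28.6 = €11,858.49
Cheaper: Q = 569.  Difference = €1,590.01

€1,590.01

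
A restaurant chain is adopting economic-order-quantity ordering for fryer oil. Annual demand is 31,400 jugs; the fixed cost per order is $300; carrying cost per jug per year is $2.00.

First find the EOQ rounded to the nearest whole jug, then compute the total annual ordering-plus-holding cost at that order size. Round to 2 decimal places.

$6,138.40

2DS/H = 2·31,400·300/2 = 9,420,000.00
EOQ = √9,420,000.00 ≈ 3,069.20 → Q = 3,069 jugs
Orders/yr = 31,400/3,069 = 10.231; ordering cost = 10.231 × $300 = $3,069.40
Average inventory = 3,069/2 = 1534.5; holding cost = 1534.5 × $2 = $3,069.00
Total = $3,069.40 + $3,069.00 = $6,138.40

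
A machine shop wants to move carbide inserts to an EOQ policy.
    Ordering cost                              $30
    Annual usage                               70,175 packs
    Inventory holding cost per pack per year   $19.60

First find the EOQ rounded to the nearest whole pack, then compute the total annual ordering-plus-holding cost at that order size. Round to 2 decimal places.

$9,084.38

Optimal lot size Q* = (2 × 70,175 × $30 / $19.6)^½ ≈ 463.49 → Q = 463 packs
Orders/yr = 70,175/463 = 151.566; ordering cost = 151.566 × $30 = $4,546.98
Average inventory = 463/2 = 231.5; holding cost = 231.5 × $19.6 = $4,537.40
Total = $4,546.98 + $4,537.40 = $9,084.38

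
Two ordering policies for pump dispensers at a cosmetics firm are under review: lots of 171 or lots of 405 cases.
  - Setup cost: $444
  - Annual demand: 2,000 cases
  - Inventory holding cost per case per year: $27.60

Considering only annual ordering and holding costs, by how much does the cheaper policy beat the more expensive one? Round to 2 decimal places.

TC(Q) = (D/Q)S + (Q/2)H
TC(171) = (2,000/171)×444 + (171/2)×27.6 = $7,552.78
TC(405) = (2,000/405)×444 + (405/2)×27.6 = $7,781.59
|ΔTC| = |$7,552.78 − $7,781.59| = $228.81

$228.81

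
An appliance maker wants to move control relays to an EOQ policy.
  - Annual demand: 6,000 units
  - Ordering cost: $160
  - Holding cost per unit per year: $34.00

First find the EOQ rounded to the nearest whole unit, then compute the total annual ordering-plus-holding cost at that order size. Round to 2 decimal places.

Optimal lot size Q* = (2 × 6,000 × $160 / $34)^½ ≈ 237.64 → Q = 238 units
Annual ordering cost = (D/Q)·S = (6,000/238) × 160 = $4,033.61
Annual holding cost  = (Q/2)·H = (238/2) × 34 = $4,046.00
Total = $4,033.61 + $4,046.00 = $8,079.61

$8,079.61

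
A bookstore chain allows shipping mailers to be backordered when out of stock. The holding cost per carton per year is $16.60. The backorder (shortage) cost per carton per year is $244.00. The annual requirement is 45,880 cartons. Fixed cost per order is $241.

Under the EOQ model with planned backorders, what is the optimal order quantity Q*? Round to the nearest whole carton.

Basic EOQ = √(2·45,880·241/16.6) = 1,154.200
Backorder adjustment √((H+b)/b) = √((16.6+244)/244) = 1.0335
Q* = 1,154.200 × 1.0335 ≈ 1,192.82

1,193 cartons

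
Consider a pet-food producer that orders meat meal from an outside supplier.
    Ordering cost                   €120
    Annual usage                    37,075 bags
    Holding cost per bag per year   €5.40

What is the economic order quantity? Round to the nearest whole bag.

Q* = √(2·D·S / H) = √(2·37,075·120 / 5.4) = √1,647,777.8 ≈ 1,283.66

1,284 bags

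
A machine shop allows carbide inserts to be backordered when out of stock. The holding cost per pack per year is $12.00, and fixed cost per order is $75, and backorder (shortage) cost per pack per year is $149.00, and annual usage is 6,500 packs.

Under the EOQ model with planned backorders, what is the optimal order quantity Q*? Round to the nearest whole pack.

Basic EOQ = √(2·6,500·75/12) = 285.044
Backorder adjustment √((H+b)/b) = √((12+149)/149) = 1.0395
Q* = 285.044 × 1.0395 ≈ 296.30

296 packs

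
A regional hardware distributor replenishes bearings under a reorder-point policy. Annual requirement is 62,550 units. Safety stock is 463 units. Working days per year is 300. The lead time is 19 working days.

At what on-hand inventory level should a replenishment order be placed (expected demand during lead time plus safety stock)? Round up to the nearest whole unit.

4,425 units

Daily demand d = 62,550 / 300 = 208.500 units/day
Demand during lead time = 208.500 × 19 = 3,961.50
Reorder point = 3,961.50 + 463 = 4,424.50 → round up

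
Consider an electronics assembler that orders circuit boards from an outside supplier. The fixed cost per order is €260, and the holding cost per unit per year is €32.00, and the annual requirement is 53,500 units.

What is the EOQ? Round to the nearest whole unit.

Q* = √(2·D·S / H) = √(2·53,500·260 / 32) = √869,375.0 ≈ 932.40

932 units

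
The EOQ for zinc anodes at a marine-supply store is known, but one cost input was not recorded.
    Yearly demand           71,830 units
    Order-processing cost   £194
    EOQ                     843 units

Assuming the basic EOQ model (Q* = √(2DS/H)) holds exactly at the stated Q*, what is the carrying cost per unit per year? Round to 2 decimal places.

£39.22

Since Q* = (2DS/H)^½, squaring gives Q*²·H = 2DS.
H = 2DS / Q² = 2 × 71,830 × 194 / 843² = 39.2177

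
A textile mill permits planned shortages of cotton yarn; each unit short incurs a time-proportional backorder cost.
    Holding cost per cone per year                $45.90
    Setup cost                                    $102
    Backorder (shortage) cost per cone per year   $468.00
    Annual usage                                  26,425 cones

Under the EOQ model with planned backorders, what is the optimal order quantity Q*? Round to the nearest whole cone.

Q* = √(2DS/H) · √((H + b)/b)
   = √(2 × 26,425 × 102 / 45.9) · √((45.9 + 468) / 468)
   = 342.702 × 1.0479 ≈ 359.11

359 cones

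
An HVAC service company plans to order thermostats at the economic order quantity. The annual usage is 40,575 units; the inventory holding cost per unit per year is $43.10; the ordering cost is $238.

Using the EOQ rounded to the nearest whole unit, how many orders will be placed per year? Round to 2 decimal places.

60.65 orders per year

Optimal lot size Q* = (2 × 40,575 × $238 / $43.1)^½ ≈ 669.41 → Q = 669
Orders per year = D/Q = 40,575 / 669 = 60.650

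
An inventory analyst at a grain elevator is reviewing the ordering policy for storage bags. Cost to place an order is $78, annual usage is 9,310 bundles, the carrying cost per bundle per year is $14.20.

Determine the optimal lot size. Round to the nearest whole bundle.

320 bundles

Optimal lot size Q* = (2 × 9,310 × $78 / $14.2)^½ ≈ 319.81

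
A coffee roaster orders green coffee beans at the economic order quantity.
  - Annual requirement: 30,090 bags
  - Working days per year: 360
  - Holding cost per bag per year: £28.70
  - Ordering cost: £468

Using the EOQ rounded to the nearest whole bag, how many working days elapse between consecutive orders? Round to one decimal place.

Q* = √(2·D·S / H) = √(2·30,090·468 / 28.7) = √981,332.4 ≈ 990.62 → Q = 991 bags
Cycle time = (working days × Q)/D = (360 × 991) / 30,090 = 11.856 days

11.9 days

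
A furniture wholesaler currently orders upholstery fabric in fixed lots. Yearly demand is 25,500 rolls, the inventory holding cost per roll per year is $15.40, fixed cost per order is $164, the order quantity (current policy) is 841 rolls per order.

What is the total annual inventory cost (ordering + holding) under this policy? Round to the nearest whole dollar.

$11,448

Orders/yr = 25,500/841 = 30.321; ordering cost = 30.321 × $164 = $4,972.65
Average inventory = 841/2 = 420.5; holding cost = 420.5 × $15.4 = $6,475.70
Total = $4,972.65 + $6,475.70 = $11,448.35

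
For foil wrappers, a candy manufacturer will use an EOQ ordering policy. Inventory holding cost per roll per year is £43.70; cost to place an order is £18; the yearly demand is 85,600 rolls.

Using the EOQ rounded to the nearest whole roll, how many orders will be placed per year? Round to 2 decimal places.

Q* = √(2·D·S / H) = √(2·85,600·18 / 43.7) = √70,517.2 ≈ 265.55 → Q = 266
Orders per year = D/Q = 85,600 / 266 = 321.805

321.80 orders per year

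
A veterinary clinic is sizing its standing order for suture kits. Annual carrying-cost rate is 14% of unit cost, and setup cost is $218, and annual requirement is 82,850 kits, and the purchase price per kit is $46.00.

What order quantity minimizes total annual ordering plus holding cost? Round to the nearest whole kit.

Carrying cost H = $46 × 14% = $6.4400/kit/yr
Optimal lot size Q* = (2 × 82,850 × $218 / $6.44)^½ ≈ 2,368.35

2,368 kits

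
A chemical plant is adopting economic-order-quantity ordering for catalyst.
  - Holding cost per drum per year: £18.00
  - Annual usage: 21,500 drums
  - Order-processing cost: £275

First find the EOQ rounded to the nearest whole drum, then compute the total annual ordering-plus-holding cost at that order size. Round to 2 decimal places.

Optimal lot size Q* = (2 × 21,500 × £275 / £18)^½ ≈ 810.52 → Q = 811 drums
Orders/yr = 21,500/811 = 26.510; ordering cost = 26.510 × £275 = £7,290.38
Average inventory = 811/2 = 405.5; holding cost = 405.5 × £18 = £7,299.00
Total = £7,290.38 + £7,299.00 = £14,589.38

£14,589.38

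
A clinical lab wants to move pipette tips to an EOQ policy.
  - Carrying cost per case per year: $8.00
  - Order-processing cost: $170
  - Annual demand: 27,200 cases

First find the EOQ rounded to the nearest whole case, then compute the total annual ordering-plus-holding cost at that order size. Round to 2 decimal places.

$8,601.40

Q* = √(2·D·S / H) = √(2·27,200·170 / 8) = √1,156,000.0 ≈ 1,075.17 → Q = 1,075 cases
Annual ordering cost = (D/Q)·S = (27,200/1,075) × 170 = $4,301.40
Annual holding cost  = (Q/2)·H = (1,075/2) × 8 = $4,300.00
Total = $4,301.40 + $4,300.00 = $8,601.40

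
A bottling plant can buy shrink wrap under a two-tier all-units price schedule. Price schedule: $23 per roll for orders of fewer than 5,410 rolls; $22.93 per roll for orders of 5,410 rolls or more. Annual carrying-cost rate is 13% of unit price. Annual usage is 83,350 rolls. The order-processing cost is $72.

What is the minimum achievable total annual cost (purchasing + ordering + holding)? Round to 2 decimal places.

H₁ = 13%×$23 = $2.9900;  H₂ = 13%×$22.93 = $2.9809
EOQ₁ = √(2×83,350×72/2.9900) = 2,003.54  (< 5,410, feasible at tier 1)
EOQ₂ = √(2×83,350×72/2.9809) = 2,006.60  (< 5,410 → use Q = 5,410 at tier-2 price)
TC(tier 1 (EOQ₁), Q≈2,003.5) = $1,923,040.59
TC(tier 2, Q≈5,410.0) = $1,920,388.11
Minimum at tier 2: $1,920,388.11

$1,920,388.11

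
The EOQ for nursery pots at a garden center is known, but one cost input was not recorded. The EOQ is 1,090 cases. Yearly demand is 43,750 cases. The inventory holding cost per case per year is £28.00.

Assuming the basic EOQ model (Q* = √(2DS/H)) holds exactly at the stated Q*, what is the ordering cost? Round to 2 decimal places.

£380.19

From Q* = √(2DS/H) ⇒ Q*² = 2DS/H.
S = Q²H / (2D) = 1,090² × 28 / (2 × 43,750) = 380.1920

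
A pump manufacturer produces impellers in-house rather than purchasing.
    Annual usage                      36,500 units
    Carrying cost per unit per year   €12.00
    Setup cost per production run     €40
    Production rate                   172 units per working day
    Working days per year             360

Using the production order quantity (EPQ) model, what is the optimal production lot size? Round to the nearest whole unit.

d = 36,500/360 = 101.3889 units/day;  effective holding cost H(1 − d/p) = 12·(1 − 101.3889/172) = 4.92636
Q* = √(2DS / H_eff) = √(2·36,500·40 / 4.92636) ≈ 769.89

770 units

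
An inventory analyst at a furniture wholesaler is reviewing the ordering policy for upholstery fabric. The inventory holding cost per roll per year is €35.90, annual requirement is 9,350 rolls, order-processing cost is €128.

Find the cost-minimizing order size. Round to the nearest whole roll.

258 rolls

Optimal lot size Q* = (2 × 9,350 × €128 / €35.9)^½ ≈ 258.21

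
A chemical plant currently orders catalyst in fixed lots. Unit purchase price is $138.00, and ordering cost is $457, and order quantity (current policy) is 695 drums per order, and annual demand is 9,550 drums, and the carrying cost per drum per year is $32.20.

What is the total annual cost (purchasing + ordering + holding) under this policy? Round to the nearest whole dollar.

Orders/yr = 9,550/695 = 13.741; ordering cost = 13.741 × $457 = $6,279.64
Average inventory = 695/2 = 347.5; holding cost = 347.5 × $32.2 = $11,189.50
Purchase cost = D·C = 9,550 × 138 = $1,317,900.00
Total = $6,279.64 + $11,189.50 + $1,317,900.00 = $1,335,369.14

$1,335,369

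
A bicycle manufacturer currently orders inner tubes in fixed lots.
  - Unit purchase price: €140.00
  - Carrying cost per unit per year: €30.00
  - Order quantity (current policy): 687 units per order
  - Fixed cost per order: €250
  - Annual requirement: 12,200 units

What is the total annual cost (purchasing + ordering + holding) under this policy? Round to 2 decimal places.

Ordering: D/Q × S = 12,200/687 × €250 = €4,439.59
Holding:  Q/2 × H = 687/2 × €30 = €10,305.00
Purchase cost = D·C = 12,200 × 140 = €1,708,000.00
Total = €4,439.59 + €10,305.00 + €1,708,000.00 = €1,722,744.59

€1,722,744.59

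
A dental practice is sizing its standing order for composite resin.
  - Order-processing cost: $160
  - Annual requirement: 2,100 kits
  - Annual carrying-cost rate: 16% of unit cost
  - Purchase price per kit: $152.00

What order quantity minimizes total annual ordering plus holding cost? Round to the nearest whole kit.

166 kits

H = i·C = 0.16 × $152 = $24.3200 per kit-year
2DS/H = 2·2,100·160/24.32 = 27,631.58
EOQ = √27,631.58 ≈ 166.23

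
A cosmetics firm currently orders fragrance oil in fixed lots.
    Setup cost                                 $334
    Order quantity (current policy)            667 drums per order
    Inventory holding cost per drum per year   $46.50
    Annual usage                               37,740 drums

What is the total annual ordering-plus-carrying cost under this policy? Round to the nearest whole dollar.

$34,406

Orders/yr = 37,740/667 = 56.582; ordering cost = 56.582 × $334 = $18,898.29
Average inventory = 667/2 = 333.5; holding cost = 333.5 × $46.5 = $15,507.75
Total = $18,898.29 + $15,507.75 = $34,406.04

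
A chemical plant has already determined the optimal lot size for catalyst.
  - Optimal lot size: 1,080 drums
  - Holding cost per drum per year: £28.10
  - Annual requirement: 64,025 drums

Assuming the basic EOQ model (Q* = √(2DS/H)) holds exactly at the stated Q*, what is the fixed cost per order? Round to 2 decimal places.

£255.96

EOQ relation: Q² = 2DS/H, so rearrange for the unknown.
S = Q²H / (2D) = 1,080² × 28.1 / (2 × 64,025) = 255.9613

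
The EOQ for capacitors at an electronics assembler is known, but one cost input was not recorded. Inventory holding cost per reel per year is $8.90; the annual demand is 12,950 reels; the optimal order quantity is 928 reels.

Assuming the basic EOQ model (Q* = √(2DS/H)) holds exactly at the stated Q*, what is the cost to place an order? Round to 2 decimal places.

$295.93

From Q* = √(2DS/H) ⇒ Q*² = 2DS/H.
S = Q²H / (2D) = 928² × 8.9 / (2 × 12,950) = 295.9281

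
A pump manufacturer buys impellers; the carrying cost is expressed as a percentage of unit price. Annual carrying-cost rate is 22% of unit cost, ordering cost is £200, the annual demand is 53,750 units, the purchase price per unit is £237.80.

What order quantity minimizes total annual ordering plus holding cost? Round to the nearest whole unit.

641 units

Holding cost per unit per year: H = 22% × £237.8 = £52.3160
Q* = √(2·D·S / H) = √(2·53,750·200 / 52.316) = √410,964.1 ≈ 641.06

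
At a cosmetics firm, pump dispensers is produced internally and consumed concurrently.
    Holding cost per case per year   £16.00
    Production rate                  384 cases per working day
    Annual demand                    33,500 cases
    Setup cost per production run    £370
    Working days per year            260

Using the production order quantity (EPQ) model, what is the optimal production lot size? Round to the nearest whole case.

1,527 cases

Daily demand d = 33,500/260 = 128.846; p = 384; 1 − d/p = 0.66446
EPQ = √(2DS / (H(1 − d/p)))
    = √(2 × 33,500 × 370 / (16 × 0.66446)) ≈ 1,527.01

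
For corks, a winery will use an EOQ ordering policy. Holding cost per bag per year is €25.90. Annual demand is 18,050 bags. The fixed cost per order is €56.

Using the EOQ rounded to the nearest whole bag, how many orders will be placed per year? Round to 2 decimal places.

64.70 orders per year

Optimal lot size Q* = (2 × 18,050 × €56 / €25.9)^½ ≈ 279.38 → Q = 279
Orders per year = D/Q = 18,050 / 279 = 64.695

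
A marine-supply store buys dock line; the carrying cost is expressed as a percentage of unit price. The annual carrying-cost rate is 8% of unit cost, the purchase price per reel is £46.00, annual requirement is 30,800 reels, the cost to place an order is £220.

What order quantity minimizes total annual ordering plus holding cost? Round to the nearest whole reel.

1,919 reels

H = i·C = 0.08 × £46 = £3.6800 per reel-year
2DS/H = 2·30,800·220/3.68 = 3,682,608.70
EOQ = √3,682,608.70 ≈ 1,919.01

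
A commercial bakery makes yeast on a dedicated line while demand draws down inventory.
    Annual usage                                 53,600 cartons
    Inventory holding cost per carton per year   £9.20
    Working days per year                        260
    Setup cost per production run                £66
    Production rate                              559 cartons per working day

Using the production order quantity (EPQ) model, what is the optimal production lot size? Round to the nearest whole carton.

1,104 cartons

Daily demand d = 53,600/260 = 206.154; p = 559; 1 − d/p = 0.63121
EPQ = √(2DS / (H(1 − d/p)))
    = √(2 × 53,600 × 66 / (9.2 × 0.63121)) ≈ 1,103.80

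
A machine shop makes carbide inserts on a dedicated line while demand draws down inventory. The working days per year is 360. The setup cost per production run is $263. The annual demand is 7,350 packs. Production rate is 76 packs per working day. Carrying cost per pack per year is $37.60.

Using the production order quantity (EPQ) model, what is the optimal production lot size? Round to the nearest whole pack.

Daily demand d = 7,350/360 = 20.417; p = 76; 1 − d/p = 0.73136
EPQ = √(2DS / (H(1 − d/p)))
    = √(2 × 7,350 × 263 / (37.6 × 0.73136)) ≈ 374.95

375 packs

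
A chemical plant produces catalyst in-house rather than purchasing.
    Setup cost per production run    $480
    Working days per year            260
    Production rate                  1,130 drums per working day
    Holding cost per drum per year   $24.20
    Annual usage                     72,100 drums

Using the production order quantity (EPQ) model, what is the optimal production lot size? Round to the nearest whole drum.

1,947 drums

Daily demand d = 72,100/260 = 277.308; p = 1130; 1 − d/p = 0.75459
EPQ = √(2DS / (H(1 − d/p)))
    = √(2 × 72,100 × 480 / (24.2 × 0.75459)) ≈ 1,946.88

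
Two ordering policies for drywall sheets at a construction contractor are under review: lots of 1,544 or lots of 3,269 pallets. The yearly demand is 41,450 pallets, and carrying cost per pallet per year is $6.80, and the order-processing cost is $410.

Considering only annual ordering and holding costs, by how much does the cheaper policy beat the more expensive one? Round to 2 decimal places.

$56.88

TC(Q) = (D/Q)S + (Q/2)H
TC(1,544) = (41,450/1,544)×410 + (1,544/2)×6.8 = $16,256.40
TC(3,269) = (41,450/3,269)×410 + (3,269/2)×6.8 = $16,313.28
|ΔTC| = |$16,256.40 − $16,313.28| = $56.88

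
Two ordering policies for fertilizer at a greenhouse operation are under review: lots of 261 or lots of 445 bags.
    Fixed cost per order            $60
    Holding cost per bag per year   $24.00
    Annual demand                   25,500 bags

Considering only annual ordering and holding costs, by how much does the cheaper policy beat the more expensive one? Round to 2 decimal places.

Annual cost at Q: ordering D·S/Q plus holding Q·H/2.
TC(261) = (25,500/261)×60 + (261/2)×24 = $8,994.07
TC(445) = (25,500/445)×60 + (445/2)×24 = $8,778.20
|ΔTC| = |$8,994.07 − $8,778.20| = $215.87

$215.87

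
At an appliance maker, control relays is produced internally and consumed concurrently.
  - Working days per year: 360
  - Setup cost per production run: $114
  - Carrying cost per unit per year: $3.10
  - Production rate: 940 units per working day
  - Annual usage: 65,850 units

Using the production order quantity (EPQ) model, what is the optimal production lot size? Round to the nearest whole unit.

2,452 units

Daily demand d = 65,850/360 = 182.917; p = 940; 1 − d/p = 0.80541
EPQ = √(2DS / (H(1 − d/p)))
    = √(2 × 65,850 × 114 / (3.1 × 0.80541)) ≈ 2,452.20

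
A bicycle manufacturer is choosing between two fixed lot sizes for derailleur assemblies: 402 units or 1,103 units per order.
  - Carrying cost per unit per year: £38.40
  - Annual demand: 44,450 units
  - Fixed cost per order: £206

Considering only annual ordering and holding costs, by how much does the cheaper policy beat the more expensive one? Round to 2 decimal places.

£1,017.03

TC(Q) = (D/Q)S + (Q/2)H
TC(402) = (44,450/402)×206 + (402/2)×38.4 = £30,496.26
TC(1,103) = (44,450/1,103)×206 + (1,103/2)×38.4 = £29,479.23
Cheaper: Q = 1,103.  Difference = £1,017.03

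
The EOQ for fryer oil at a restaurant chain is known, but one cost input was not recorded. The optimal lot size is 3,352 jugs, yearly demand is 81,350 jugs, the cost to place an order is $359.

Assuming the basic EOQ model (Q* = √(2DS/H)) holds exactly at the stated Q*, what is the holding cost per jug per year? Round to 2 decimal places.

Since Q* = (2DS/H)^½, squaring gives Q*²·H = 2DS.
H = 2DS / Q² = 2 × 81,350 × 359 / 3,352² = 5.1985

$5.20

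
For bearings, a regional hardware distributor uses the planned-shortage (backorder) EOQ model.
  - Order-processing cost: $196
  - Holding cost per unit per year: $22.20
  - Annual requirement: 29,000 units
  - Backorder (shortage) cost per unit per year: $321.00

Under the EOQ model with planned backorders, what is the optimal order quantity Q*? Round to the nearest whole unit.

Basic EOQ = √(2·29,000·196/22.2) = 715.592
Backorder adjustment √((H+b)/b) = √((22.2+321)/321) = 1.0340
Q* = 715.592 × 1.0340 ≈ 739.92

740 units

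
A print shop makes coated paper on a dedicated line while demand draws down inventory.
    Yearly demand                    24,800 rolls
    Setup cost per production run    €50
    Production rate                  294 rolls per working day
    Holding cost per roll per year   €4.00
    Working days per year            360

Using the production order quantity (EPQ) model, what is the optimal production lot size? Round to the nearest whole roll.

d = 24,800/360 = 68.8889 rolls/day;  effective holding cost H(1 − d/p) = 4·(1 − 68.8889/294) = 3.06274
Q* = √(2DS / H_eff) = √(2·24,800·50 / 3.06274) ≈ 899.85

900 rolls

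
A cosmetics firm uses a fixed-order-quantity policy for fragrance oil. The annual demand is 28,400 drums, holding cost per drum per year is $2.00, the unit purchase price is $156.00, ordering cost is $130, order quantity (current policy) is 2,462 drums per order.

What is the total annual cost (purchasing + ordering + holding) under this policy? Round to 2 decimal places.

$4,434,361.59

Annual ordering cost = (D/Q)·S = (28,400/2,462) × 130 = $1,499.59
Annual holding cost  = (Q/2)·H = (2,462/2) × 2 = $2,462.00
Purchase cost = D·C = 28,400 × 156 = $4,430,400.00
Total = $1,499.59 + $2,462.00 + $4,430,400.00 = $4,434,361.59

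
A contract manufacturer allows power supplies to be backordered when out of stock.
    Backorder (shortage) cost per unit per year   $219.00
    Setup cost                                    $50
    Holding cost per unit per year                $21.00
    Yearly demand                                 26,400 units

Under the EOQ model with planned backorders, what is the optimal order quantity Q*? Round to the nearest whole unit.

371 units

Q* = √(2DS/H) · √((H + b)/b)
   = √(2 × 26,400 × 50 / 21) · √((21 + 219) / 219)
   = 354.562 × 1.0468 ≈ 371.17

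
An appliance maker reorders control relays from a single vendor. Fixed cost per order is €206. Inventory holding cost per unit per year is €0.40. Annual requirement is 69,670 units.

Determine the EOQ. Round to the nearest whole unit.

8,471 units

Optimal lot size Q* = (2 × 69,670 × €206 / €0.4)^½ ≈ 8,471.13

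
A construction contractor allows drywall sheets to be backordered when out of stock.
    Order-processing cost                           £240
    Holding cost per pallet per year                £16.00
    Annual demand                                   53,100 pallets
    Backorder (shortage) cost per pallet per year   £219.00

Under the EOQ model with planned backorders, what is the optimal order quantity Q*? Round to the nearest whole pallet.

1,307 pallets

Q* = √(2DS/H) · √((H + b)/b)
   = √(2 × 53,100 × 240 / 16) · √((16 + 219) / 219)
   = 1,262.141 × 1.0359 ≈ 1,307.43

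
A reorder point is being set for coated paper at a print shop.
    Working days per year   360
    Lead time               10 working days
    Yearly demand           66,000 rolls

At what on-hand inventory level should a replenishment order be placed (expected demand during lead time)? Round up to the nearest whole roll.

1,834 rolls

Daily demand d = 66,000 / 360 = 183.333 rolls/day
Demand during lead time = 183.333 × 10 = 1,833.33
Reorder point = 1,833.33 → round up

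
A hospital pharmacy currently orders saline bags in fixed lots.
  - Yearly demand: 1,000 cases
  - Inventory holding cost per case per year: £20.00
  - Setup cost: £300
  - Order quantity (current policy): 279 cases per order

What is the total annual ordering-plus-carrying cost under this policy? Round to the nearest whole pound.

£3,865

Orders/yr = 1,000/279 = 3.584; ordering cost = 3.584 × £300 = £1,075.27
Average inventory = 279/2 = 139.5; holding cost = 139.5 × £20 = £2,790.00
Total = £1,075.27 + £2,790.00 = £3,865.27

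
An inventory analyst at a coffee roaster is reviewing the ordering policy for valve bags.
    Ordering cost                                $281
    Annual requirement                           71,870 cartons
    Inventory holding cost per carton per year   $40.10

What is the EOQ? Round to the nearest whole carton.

1,004 cartons

Q* = √(2·D·S / H) = √(2·71,870·281 / 40.1) = √1,007,255.4 ≈ 1,003.62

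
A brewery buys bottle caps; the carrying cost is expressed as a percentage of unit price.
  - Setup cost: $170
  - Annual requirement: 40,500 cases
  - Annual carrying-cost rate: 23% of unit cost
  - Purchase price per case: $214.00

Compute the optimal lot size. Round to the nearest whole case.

H = i·C = 0.23 × $214 = $49.2200 per case-year
Optimal lot size Q* = (2 × 40,500 × $170 / $49.22)^½ ≈ 528.93

529 cases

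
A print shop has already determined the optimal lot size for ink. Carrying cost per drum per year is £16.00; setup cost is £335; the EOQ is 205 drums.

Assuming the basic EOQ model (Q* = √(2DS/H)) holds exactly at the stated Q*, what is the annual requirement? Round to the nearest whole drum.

From Q* = √(2DS/H) ⇒ Q*² = 2DS/H.
D = Q²H / (2S) = 205² × 16 / (2 × 335) = 1,003.58

1,004 drums per year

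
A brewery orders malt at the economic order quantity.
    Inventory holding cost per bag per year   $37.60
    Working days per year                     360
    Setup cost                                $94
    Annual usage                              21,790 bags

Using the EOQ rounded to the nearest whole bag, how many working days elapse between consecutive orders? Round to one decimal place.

Optimal lot size Q* = (2 × 21,790 × $94 / $37.6)^½ ≈ 330.08 → Q = 330 bags
Cycle time = (working days × Q)/D = (360 × 330) / 21,790 = 5.452 days

5.5 days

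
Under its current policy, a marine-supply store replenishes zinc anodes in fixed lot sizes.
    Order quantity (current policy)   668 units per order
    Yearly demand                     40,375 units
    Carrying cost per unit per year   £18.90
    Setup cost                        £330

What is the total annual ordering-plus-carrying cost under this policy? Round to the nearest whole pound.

£26,258

Ordering: D/Q × S = 40,375/668 × £330 = £19,945.73
Holding:  Q/2 × H = 668/2 × £18.9 = £6,312.60
Total = £19,945.73 + £6,312.60 = £26,258.33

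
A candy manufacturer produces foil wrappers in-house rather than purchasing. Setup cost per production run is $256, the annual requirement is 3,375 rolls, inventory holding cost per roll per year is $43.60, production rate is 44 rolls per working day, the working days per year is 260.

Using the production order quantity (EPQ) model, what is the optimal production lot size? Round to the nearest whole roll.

237 rolls

d = 3,375/260 = 12.9808 rolls/day;  effective holding cost H(1 − d/p) = 43.6·(1 − 12.9808/44) = 30.73724
Q* = √(2DS / H_eff) = √(2·3,375·256 / 30.73724) ≈ 237.10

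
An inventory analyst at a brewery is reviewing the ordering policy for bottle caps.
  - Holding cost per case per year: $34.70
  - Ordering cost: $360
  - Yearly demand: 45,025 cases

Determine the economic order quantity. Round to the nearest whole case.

967 cases

Q* = √(2·D·S / H) = √(2·45,025·360 / 34.7) = √934,236.3 ≈ 966.56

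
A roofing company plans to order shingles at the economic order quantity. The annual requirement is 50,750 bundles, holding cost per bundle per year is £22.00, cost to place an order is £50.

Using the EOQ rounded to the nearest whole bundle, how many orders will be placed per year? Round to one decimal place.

EOQ = √(2DS/H) = √(2 × 50,750 × 50 / 22)
    = √(230,681.82) ≈ 480.29 → Q = 480
Orders per year = D/Q = 50,750 / 480 = 105.729

105.7 orders per year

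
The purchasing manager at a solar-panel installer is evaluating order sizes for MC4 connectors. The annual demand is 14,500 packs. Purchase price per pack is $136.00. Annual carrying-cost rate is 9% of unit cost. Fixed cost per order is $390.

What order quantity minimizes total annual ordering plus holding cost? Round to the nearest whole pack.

961 packs

H = i·C = 0.09 × $136 = $12.2400 per pack-year
EOQ = √(2DS/H) = √(2 × 14,500 × 390 / 12.24)
    = √(924,019.61) ≈ 961.26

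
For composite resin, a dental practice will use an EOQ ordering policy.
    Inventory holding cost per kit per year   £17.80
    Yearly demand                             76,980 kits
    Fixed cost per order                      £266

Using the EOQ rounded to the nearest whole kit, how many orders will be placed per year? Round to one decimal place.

50.7 orders per year

EOQ = √(2DS/H) = √(2 × 76,980 × 266 / 17.8)
    = √(2,300,750.56) ≈ 1,516.82 → Q = 1,517
Orders per year = D/Q = 76,980 / 1,517 = 50.745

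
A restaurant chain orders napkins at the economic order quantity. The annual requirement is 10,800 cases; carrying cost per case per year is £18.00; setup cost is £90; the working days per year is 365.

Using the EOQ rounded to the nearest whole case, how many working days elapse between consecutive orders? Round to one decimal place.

11.1 days

Optimal lot size Q* = (2 × 10,800 × £90 / £18)^½ ≈ 328.63 → Q = 329 cases
Cycle time = (working days × Q)/D = (365 × 329) / 10,800 = 11.119 days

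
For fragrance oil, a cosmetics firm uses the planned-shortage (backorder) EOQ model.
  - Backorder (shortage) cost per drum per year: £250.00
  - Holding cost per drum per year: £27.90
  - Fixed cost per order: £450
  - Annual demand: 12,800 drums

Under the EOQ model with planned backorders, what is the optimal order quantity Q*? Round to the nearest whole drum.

677 drums

Q* = √(2DS/H) · √((H + b)/b)
   = √(2 × 12,800 × 450 / 27.9) · √((27.9 + 250) / 250)
   = 642.575 × 1.0543 ≈ 677.48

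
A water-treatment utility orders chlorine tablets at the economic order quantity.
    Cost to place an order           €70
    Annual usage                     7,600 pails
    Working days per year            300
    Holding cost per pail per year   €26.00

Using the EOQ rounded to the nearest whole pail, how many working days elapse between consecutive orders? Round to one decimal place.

Optimal lot size Q* = (2 × 7,600 × €70 / €26)^½ ≈ 202.29 → Q = 202 pails
Cycle time = (working days × Q)/D = (300 × 202) / 7,600 = 7.974 days

8.0 days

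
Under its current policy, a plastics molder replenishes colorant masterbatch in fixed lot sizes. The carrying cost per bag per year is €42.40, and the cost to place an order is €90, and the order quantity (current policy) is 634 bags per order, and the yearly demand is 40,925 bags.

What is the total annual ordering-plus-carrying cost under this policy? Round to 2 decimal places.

€19,250.34

Annual ordering cost = (D/Q)·S = (40,925/634) × 90 = €5,809.54
Annual holding cost  = (Q/2)·H = (634/2) × 42.4 = €13,440.80
Total = €5,809.54 + €13,440.80 = €19,250.34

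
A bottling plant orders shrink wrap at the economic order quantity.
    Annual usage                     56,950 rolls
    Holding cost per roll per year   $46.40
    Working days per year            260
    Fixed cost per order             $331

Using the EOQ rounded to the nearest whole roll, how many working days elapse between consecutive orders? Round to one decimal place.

4.1 days

EOQ = √(2DS/H) = √(2 × 56,950 × 331 / 46.4)
    = √(812,519.40) ≈ 901.40 → Q = 901 rolls
Cycle time = (working days × Q)/D = (260 × 901) / 56,950 = 4.113 days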